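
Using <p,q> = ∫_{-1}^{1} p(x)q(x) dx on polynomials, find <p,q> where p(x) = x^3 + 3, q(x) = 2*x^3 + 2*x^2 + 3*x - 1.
<p,q> = -8/35

Expand the product: p(x)·q(x) = 2*x^6 + 2*x^5 + 3*x^4 + 5*x^3 + 6*x^2 + 9*x - 3.
∫_{-1}^{1} of each monomial x^k gives [2/(k+1) if k even, 0 if k odd]. Integrating term-by-term (or equivalently evaluating the antiderivative F(x) = 2*x^7/7 + x^6/3 + 3*x^5/5 + 5*x^4/4 + 2*x^3 + 9*x^2/2 - 3*x at the endpoints):
  F(1) − F(−1) = 2507/420 − (2603/420) = -8/35.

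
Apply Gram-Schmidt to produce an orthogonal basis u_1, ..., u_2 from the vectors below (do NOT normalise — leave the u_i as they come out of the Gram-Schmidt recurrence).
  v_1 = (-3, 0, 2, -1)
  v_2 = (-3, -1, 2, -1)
Orthogonal basis:
  u_1 = (-3, 0, 2, -1)
  u_2 = (0, -1, 0, 0)

Apply the Gram-Schmidt recurrence
  u_1 = v_1
  u_i = v_i − Σ_{j<i} ((v_i · u_j) / (u_j · u_j)) · u_j.

Step by step this gives:
  u_1 = (-3, 0, 2, -1)
  u_2 = (0, -1, 0, 0)

Orthogonality check:
  u_2 · u_1 = 0 (should be 0)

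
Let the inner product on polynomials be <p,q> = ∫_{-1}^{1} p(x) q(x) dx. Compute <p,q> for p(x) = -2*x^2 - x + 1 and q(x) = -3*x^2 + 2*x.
<p,q> = -14/15

Expand the product: p(x)·q(x) = 6*x^4 - x^3 - 5*x^2 + 2*x.
∫_{-1}^{1} of each monomial x^k gives [2/(k+1) if k even, 0 if k odd]. Integrating term-by-term (or equivalently evaluating the antiderivative F(x) = 6*x^5/5 - x^4/4 - 5*x^3/3 + x^2 at the endpoints):
  F(1) − F(−1) = 17/60 − (73/60) = -14/15.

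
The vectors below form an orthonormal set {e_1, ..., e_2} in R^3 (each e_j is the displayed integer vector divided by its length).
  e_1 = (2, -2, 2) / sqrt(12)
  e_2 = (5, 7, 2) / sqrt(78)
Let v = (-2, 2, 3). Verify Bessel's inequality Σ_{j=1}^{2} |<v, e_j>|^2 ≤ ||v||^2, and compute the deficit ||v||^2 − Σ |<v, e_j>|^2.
Σ |<v, e_j>|^2 = 21/13; ||v||^2 = 17; deficit = 200/13

Write each e_j = u_j / sqrt(<u_j, u_j>) where u_j is the displayed integer vector. Then <v, e_j> = <v, u_j> / sqrt(<u_j, u_j>), so |<v, e_j>|^2 = <v, u_j>^2 / <u_j, u_j>.
Coefficients: <v, e_1> = -2/sqrt(12), <v, e_2> = 10/sqrt(78).
Square and sum: Σ |<v, e_j>|^2 = 21/13.
Compute ||v||^2 = v·v = 17.
Deficit = 17 − 21/13 = 200/13 ≥ 0, confirming Bessel's inequality. (The deficit equals ||v − Σ <v,e_j> e_j||^2, the squared distance from v to span{e_j}.)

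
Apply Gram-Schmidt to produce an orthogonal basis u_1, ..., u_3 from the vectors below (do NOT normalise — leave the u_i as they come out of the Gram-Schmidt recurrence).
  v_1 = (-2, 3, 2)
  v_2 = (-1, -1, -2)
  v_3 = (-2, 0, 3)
Orthogonal basis:
  u_1 = (-2, 3, 2)
  u_2 = (-27/17, -2/17, -24/17)
  u_3 = (-92/77, -138/77, 115/77)

Apply the Gram-Schmidt recurrence
  u_1 = v_1
  u_i = v_i − Σ_{j<i} ((v_i · u_j) / (u_j · u_j)) · u_j.

Step by step this gives:
  u_1 = (-2, 3, 2)
  u_2 = (-27/17, -2/17, -24/17)
  u_3 = (-92/77, -138/77, 115/77)

Orthogonality check:
  u_2 · u_1 = 0 (should be 0)
  u_3 · u_1 = 0 (should be 0)
  u_3 · u_2 = 0 (should be 0)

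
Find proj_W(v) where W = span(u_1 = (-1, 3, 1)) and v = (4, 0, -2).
proj_W(v) = (6/11, -18/11, -6/11)

Set up U = [u_1 | ... | u_1] ∈ R^(3×1). The projector onto W = col(U) is P = U (U^T U)^(-1) U^T.
Compute U^T U =
  [11],
and U^T v = (-6).
Solve U^T U · c = U^T v for the coefficients: c = (-6/11). The projection is proj_W(v) = U c.
Check: (v - proj_W(v)) · u_1 = 0  (should be 0).
Result: proj_W(v) = (6/11, -18/11, -6/11).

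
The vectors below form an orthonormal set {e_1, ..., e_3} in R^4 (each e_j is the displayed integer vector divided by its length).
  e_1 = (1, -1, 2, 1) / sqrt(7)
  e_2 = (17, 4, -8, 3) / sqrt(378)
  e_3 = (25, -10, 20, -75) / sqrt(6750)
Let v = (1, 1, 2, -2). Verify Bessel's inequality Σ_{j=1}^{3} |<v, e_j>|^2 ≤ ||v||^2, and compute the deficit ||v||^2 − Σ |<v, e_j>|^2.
Σ |<v, e_j>|^2 = 34/5; ||v||^2 = 10; deficit = 16/5

Write each e_j = u_j / sqrt(<u_j, u_j>) where u_j is the displayed integer vector. Then <v, e_j> = <v, u_j> / sqrt(<u_j, u_j>), so |<v, e_j>|^2 = <v, u_j>^2 / <u_j, u_j>.
Coefficients: <v, e_1> = 2/sqrt(7), <v, e_2> = -1/sqrt(378), <v, e_3> = 205/sqrt(6750).
Square and sum: Σ |<v, e_j>|^2 = 34/5.
Compute ||v||^2 = v·v = 10.
Deficit = 10 − 34/5 = 16/5 ≥ 0, confirming Bessel's inequality. (The deficit equals ||v − Σ <v,e_j> e_j||^2, the squared distance from v to span{e_j}.)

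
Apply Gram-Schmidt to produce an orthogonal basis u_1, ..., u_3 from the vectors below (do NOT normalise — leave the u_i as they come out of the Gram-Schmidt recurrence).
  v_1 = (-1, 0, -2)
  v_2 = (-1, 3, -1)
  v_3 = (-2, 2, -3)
Orthogonal basis:
  u_1 = (-1, 0, -2)
  u_2 = (-2/5, 3, 1/5)
  u_3 = (-3/23, -1/46, 3/46)

Apply the Gram-Schmidt recurrence
  u_1 = v_1
  u_i = v_i − Σ_{j<i} ((v_i · u_j) / (u_j · u_j)) · u_j.

Step by step this gives:
  u_1 = (-1, 0, -2)
  u_2 = (-2/5, 3, 1/5)
  u_3 = (-3/23, -1/46, 3/46)

Orthogonality check:
  u_2 · u_1 = 0 (should be 0)
  u_3 · u_1 = 0 (should be 0)
  u_3 · u_2 = 0 (should be 0)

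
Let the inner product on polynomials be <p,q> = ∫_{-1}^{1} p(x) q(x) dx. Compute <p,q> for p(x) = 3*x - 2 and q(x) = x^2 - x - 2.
<p,q> = 14/3

Expand the product: p(x)·q(x) = 3*x^3 - 5*x^2 - 4*x + 4.
∫_{-1}^{1} of each monomial x^k gives [2/(k+1) if k even, 0 if k odd]. Integrating term-by-term (or equivalently evaluating the antiderivative F(x) = 3*x^4/4 - 5*x^3/3 - 2*x^2 + 4*x at the endpoints):
  F(1) − F(−1) = 13/12 − (-43/12) = 14/3.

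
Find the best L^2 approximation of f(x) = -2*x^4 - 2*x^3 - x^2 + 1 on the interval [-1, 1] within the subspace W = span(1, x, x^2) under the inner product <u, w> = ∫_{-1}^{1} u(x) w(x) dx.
g(x) = -19*x^2/7 - 6*x/5 + 41/35

The best approximation g ∈ W is the orthogonal projection of f onto W. Writing g = a_0 + a_1 x + a_2 x^2, the coefficients solve the normal equations G · a = b where
  G_{ij} = <φ_i, φ_j> and b_i = <f, φ_i>, with φ_0 = 1, φ_1 = x, φ_2 = x^2.
G =
  [2, 0, 2/3]
  [0, 2/3, 0]
  [2/3, 0, 2/5],
b = (8/15, -4/5, -32/105).
Solving gives a_0 = 41/35, a_1 = -6/5, a_2 = -19/7, so
  g(x) = -19*x^2/7 - 6*x/5 + 41/35.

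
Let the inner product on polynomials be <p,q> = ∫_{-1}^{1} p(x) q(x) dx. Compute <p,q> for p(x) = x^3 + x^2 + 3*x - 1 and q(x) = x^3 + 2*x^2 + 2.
<p,q> = -12/7

Expand the product: p(x)·q(x) = x^6 + 3*x^5 + 5*x^4 + 7*x^3 + 6*x - 2.
∫_{-1}^{1} of each monomial x^k gives [2/(k+1) if k even, 0 if k odd]. Integrating term-by-term (or equivalently evaluating the antiderivative F(x) = x^7/7 + x^6/2 + x^5 + 7*x^4/4 + 3*x^2 - 2*x at the endpoints):
  F(1) − F(−1) = 123/28 − (171/28) = -12/7.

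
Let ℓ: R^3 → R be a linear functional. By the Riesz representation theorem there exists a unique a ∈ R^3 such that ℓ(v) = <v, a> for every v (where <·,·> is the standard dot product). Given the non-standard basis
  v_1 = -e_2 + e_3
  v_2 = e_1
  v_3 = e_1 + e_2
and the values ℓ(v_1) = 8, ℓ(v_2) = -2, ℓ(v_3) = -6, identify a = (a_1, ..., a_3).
a = (-2, -4, 4)

Write a = (a_1, ..., a_3) in the standard basis. For each basis vector v_i, ℓ(v_i) = <v_i, a> is a linear equation in the a_j's. Collect the n equations into a matrix system V a = ℓ, where row i of V is v_i (expressed in the standard basis). Since V is invertible (lower-triangular with 1s on the diagonal, up to permutation), solve by back-substitution:
  V =
[[0, -1, 1],
 [1, 0, 0],
 [1, 1, 0]]
  V a = (8, -2, -6)
Solving gives a = (-2, -4, 4).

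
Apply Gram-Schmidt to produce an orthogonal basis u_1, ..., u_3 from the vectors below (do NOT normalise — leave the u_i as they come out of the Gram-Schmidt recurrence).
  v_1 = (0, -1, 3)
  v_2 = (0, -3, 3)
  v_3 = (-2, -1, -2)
Orthogonal basis:
  u_1 = (0, -1, 3)
  u_2 = (0, -9/5, -3/5)
  u_3 = (-2, 0, 0)

Apply the Gram-Schmidt recurrence
  u_1 = v_1
  u_i = v_i − Σ_{j<i} ((v_i · u_j) / (u_j · u_j)) · u_j.

Step by step this gives:
  u_1 = (0, -1, 3)
  u_2 = (0, -9/5, -3/5)
  u_3 = (-2, 0, 0)

Orthogonality check:
  u_2 · u_1 = 0 (should be 0)
  u_3 · u_1 = 0 (should be 0)
  u_3 · u_2 = 0 (should be 0)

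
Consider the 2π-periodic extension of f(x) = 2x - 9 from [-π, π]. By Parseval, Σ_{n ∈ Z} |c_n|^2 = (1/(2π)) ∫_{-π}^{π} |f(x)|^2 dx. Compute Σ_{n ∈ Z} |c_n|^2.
Σ |c_n|^2 = 4π^2/3 + 81

Expand and integrate term by term over [-π, π]:
  ∫ (2x)^2 dx = 4·(2π^3/3); ∫ 2·2·(-9)·x dx = 0 (odd integrand); ∫ (-9)^2 dx = 81·2π.
So (1/(2π)) ∫_{-π}^{π} (2x - 9)^2 dx = 4π^2/3 + 81 = 4π^2/3 + 81.
Parseval ⇒ Σ |c_n|^2 = 4π^2/3 + 81.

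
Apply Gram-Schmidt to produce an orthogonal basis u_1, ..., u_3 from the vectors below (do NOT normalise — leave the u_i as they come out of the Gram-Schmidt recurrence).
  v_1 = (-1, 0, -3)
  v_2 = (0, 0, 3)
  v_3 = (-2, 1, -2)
Orthogonal basis:
  u_1 = (-1, 0, -3)
  u_2 = (-9/10, 0, 3/10)
  u_3 = (0, 1, 0)

Apply the Gram-Schmidt recurrence
  u_1 = v_1
  u_i = v_i − Σ_{j<i} ((v_i · u_j) / (u_j · u_j)) · u_j.

Step by step this gives:
  u_1 = (-1, 0, -3)
  u_2 = (-9/10, 0, 3/10)
  u_3 = (0, 1, 0)

Orthogonality check:
  u_2 · u_1 = 0 (should be 0)
  u_3 · u_1 = 0 (should be 0)
  u_3 · u_2 = 0 (should be 0)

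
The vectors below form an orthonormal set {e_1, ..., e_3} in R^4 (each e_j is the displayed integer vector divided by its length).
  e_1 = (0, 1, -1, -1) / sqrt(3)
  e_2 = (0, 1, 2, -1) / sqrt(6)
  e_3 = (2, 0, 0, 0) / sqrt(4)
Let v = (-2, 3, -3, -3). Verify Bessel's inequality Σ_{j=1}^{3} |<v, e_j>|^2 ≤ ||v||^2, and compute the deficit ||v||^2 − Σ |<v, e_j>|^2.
Σ |<v, e_j>|^2 = 31; ||v||^2 = 31; deficit = 0

Write each e_j = u_j / sqrt(<u_j, u_j>) where u_j is the displayed integer vector. Then <v, e_j> = <v, u_j> / sqrt(<u_j, u_j>), so |<v, e_j>|^2 = <v, u_j>^2 / <u_j, u_j>.
Coefficients: <v, e_1> = 9/sqrt(3), <v, e_2> = 0/sqrt(6), <v, e_3> = -4/sqrt(4).
Square and sum: Σ |<v, e_j>|^2 = 31.
Compute ||v||^2 = v·v = 31.
Deficit = 31 − 31 = 0 ≥ 0, confirming Bessel's inequality. (The deficit equals ||v − Σ <v,e_j> e_j||^2, the squared distance from v to span{e_j}.)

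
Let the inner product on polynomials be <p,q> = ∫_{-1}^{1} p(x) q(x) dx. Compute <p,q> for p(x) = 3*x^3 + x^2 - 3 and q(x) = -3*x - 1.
<p,q> = 26/15

Expand the product: p(x)·q(x) = -9*x^4 - 6*x^3 - x^2 + 9*x + 3.
∫_{-1}^{1} of each monomial x^k gives [2/(k+1) if k even, 0 if k odd]. Integrating term-by-term (or equivalently evaluating the antiderivative F(x) = -9*x^5/5 - 3*x^4/2 - x^3/3 + 9*x^2/2 + 3*x at the endpoints):
  F(1) − F(−1) = 58/15 − (32/15) = 26/15.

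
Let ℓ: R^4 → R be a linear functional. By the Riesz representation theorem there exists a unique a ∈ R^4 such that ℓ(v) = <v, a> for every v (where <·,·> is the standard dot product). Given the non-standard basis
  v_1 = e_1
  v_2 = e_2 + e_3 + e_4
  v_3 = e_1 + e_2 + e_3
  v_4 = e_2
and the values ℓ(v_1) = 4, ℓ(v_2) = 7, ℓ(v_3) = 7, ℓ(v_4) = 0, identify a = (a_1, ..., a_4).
a = (4, 0, 3, 4)

Write a = (a_1, ..., a_4) in the standard basis. For each basis vector v_i, ℓ(v_i) = <v_i, a> is a linear equation in the a_j's. Collect the n equations into a matrix system V a = ℓ, where row i of V is v_i (expressed in the standard basis). Since V is invertible (lower-triangular with 1s on the diagonal, up to permutation), solve by back-substitution:
  V =
[[1, 0, 0, 0],
 [0, 1, 1, 1],
 [1, 1, 1, 0],
 [0, 1, 0, 0]]
  V a = (4, 7, 7, 0)
Solving gives a = (4, 0, 3, 4).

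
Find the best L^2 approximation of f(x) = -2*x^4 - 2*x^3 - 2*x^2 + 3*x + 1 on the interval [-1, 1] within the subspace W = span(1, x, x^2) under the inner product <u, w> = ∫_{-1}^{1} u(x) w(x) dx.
g(x) = -26*x^2/7 + 9*x/5 + 41/35

The best approximation g ∈ W is the orthogonal projection of f onto W. Writing g = a_0 + a_1 x + a_2 x^2, the coefficients solve the normal equations G · a = b where
  G_{ij} = <φ_i, φ_j> and b_i = <f, φ_i>, with φ_0 = 1, φ_1 = x, φ_2 = x^2.
G =
  [2, 0, 2/3]
  [0, 2/3, 0]
  [2/3, 0, 2/5],
b = (-2/15, 6/5, -74/105).
Solving gives a_0 = 41/35, a_1 = 9/5, a_2 = -26/7, so
  g(x) = -26*x^2/7 + 9*x/5 + 41/35.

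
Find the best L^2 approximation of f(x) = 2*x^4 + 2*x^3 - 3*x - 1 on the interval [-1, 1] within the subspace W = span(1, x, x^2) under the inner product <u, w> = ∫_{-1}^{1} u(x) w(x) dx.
g(x) = 12*x^2/7 - 9*x/5 - 41/35

The best approximation g ∈ W is the orthogonal projection of f onto W. Writing g = a_0 + a_1 x + a_2 x^2, the coefficients solve the normal equations G · a = b where
  G_{ij} = <φ_i, φ_j> and b_i = <f, φ_i>, with φ_0 = 1, φ_1 = x, φ_2 = x^2.
G =
  [2, 0, 2/3]
  [0, 2/3, 0]
  [2/3, 0, 2/5],
b = (-6/5, -6/5, -2/21).
Solving gives a_0 = -41/35, a_1 = -9/5, a_2 = 12/7, so
  g(x) = 12*x^2/7 - 9*x/5 - 41/35.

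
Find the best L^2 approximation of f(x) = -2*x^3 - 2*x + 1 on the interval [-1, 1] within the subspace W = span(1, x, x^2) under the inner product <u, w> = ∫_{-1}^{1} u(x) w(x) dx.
g(x) = 1 - 16*x/5

The best approximation g ∈ W is the orthogonal projection of f onto W. Writing g = a_0 + a_1 x + a_2 x^2, the coefficients solve the normal equations G · a = b where
  G_{ij} = <φ_i, φ_j> and b_i = <f, φ_i>, with φ_0 = 1, φ_1 = x, φ_2 = x^2.
G =
  [2, 0, 2/3]
  [0, 2/3, 0]
  [2/3, 0, 2/5],
b = (2, -32/15, 2/3).
Solving gives a_0 = 1, a_1 = -16/5, a_2 = 0, so
  g(x) = 1 - 16*x/5.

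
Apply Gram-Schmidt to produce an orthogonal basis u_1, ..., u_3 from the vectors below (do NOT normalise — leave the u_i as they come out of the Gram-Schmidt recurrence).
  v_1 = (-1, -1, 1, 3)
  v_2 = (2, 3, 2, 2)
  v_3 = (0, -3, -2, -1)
Orthogonal basis:
  u_1 = (-1, -1, 1, 3)
  u_2 = (9/4, 13/4, 7/4, 5/4)
  u_3 = (13/9, -68/81, -47/81, 32/81)

Apply the Gram-Schmidt recurrence
  u_1 = v_1
  u_i = v_i − Σ_{j<i} ((v_i · u_j) / (u_j · u_j)) · u_j.

Step by step this gives:
  u_1 = (-1, -1, 1, 3)
  u_2 = (9/4, 13/4, 7/4, 5/4)
  u_3 = (13/9, -68/81, -47/81, 32/81)

Orthogonality check:
  u_2 · u_1 = 0 (should be 0)
  u_3 · u_1 = 0 (should be 0)
  u_3 · u_2 = 0 (should be 0)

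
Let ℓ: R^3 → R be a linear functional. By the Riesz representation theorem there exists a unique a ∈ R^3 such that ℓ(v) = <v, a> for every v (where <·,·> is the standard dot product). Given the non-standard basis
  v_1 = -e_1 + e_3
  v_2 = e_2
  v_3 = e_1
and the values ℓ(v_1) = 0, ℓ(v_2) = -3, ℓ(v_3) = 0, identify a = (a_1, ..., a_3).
a = (0, -3, 0)

Write a = (a_1, ..., a_3) in the standard basis. For each basis vector v_i, ℓ(v_i) = <v_i, a> is a linear equation in the a_j's. Collect the n equations into a matrix system V a = ℓ, where row i of V is v_i (expressed in the standard basis). Since V is invertible (lower-triangular with 1s on the diagonal, up to permutation), solve by back-substitution:
  V =
[[-1, 0, 1],
 [0, 1, 0],
 [1, 0, 0]]
  V a = (0, -3, 0)
Solving gives a = (0, -3, 0).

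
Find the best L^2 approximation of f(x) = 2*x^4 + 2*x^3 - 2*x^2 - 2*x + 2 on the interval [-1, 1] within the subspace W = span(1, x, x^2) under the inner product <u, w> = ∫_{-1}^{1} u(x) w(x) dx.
g(x) = -2*x^2/7 - 4*x/5 + 64/35

The best approximation g ∈ W is the orthogonal projection of f onto W. Writing g = a_0 + a_1 x + a_2 x^2, the coefficients solve the normal equations G · a = b where
  G_{ij} = <φ_i, φ_j> and b_i = <f, φ_i>, with φ_0 = 1, φ_1 = x, φ_2 = x^2.
G =
  [2, 0, 2/3]
  [0, 2/3, 0]
  [2/3, 0, 2/5],
b = (52/15, -8/15, 116/105).
Solving gives a_0 = 64/35, a_1 = -4/5, a_2 = -2/7, so
  g(x) = -2*x^2/7 - 4*x/5 + 64/35.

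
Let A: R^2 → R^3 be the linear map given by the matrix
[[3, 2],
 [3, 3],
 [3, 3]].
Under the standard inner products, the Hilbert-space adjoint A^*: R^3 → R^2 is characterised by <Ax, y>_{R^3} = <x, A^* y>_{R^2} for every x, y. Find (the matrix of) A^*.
A^* = A^T =
[[3, 3, 3],
 [2, 3, 3]]

For real matrices with standard dot products, the defining identity <Ax, y> = <x, A^* y> gives (Ax)^T y = x^T (A^*) y, i.e. x^T A^T y = x^T (A^*) y. Since this holds for all x, y, we must have A^* = A^T. Therefore
A^* =
[[3, 3, 3],
 [2, 3, 3]].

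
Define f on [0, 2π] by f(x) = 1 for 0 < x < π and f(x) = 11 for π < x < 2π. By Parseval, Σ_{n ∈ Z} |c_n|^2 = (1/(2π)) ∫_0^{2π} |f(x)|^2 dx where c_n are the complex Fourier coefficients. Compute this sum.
Σ |c_n|^2 = 61

Parseval equates the L^2 energy of f (normalised by 1/(2π)) with the ℓ^2 sum of its Fourier coefficients: (1/(2π)) ∫_0^{2π} |f|^2 = Σ |c_n|^2.
Compute the left side: (1/(2π)) [∫_0^π 1^2 dx + ∫_π^{2π} 11^2 dx] = (1/(2π)) · (1π + 121π) = (1 + 121)/2 = 61.
So Σ_{n ∈ Z} |c_n|^2 = 61.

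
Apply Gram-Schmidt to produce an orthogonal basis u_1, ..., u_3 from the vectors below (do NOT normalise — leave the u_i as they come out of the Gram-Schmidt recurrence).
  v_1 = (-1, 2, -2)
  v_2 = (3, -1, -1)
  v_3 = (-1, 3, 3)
Orthogonal basis:
  u_1 = (-1, 2, -2)
  u_2 = (8/3, -1/3, -5/3)
  u_3 = (64/45, 112/45, 16/9)

Apply the Gram-Schmidt recurrence
  u_1 = v_1
  u_i = v_i − Σ_{j<i} ((v_i · u_j) / (u_j · u_j)) · u_j.

Step by step this gives:
  u_1 = (-1, 2, -2)
  u_2 = (8/3, -1/3, -5/3)
  u_3 = (64/45, 112/45, 16/9)

Orthogonality check:
  u_2 · u_1 = 0 (should be 0)
  u_3 · u_1 = 0 (should be 0)
  u_3 · u_2 = 0 (should be 0)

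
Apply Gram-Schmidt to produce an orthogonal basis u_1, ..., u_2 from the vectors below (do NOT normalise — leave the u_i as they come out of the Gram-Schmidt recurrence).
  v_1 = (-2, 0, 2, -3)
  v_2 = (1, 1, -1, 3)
Orthogonal basis:
  u_1 = (-2, 0, 2, -3)
  u_2 = (-9/17, 1, 9/17, 12/17)

Apply the Gram-Schmidt recurrence
  u_1 = v_1
  u_i = v_i − Σ_{j<i} ((v_i · u_j) / (u_j · u_j)) · u_j.

Step by step this gives:
  u_1 = (-2, 0, 2, -3)
  u_2 = (-9/17, 1, 9/17, 12/17)

Orthogonality check:
  u_2 · u_1 = 0 (should be 0)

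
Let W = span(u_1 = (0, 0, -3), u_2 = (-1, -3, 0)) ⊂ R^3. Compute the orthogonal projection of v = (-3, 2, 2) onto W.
proj_W(v) = (3/10, 9/10, 2)

Set up U = [u_1 | ... | u_2] ∈ R^(3×2). The projector onto W = col(U) is P = U (U^T U)^(-1) U^T.
Compute U^T U =
  [9, 0]
  [0, 10],
and U^T v = (-6, -3).
Solve U^T U · c = U^T v for the coefficients: c = (-2/3, -3/10). The projection is proj_W(v) = U c.
Check: (v - proj_W(v)) · u_1 = 0  (should be 0).
Check: (v - proj_W(v)) · u_2 = 0  (should be 0).
Result: proj_W(v) = (3/10, 9/10, 2).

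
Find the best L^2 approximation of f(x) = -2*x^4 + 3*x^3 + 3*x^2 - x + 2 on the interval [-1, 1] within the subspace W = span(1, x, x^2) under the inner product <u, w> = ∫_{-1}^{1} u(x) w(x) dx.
g(x) = 9*x^2/7 + 4*x/5 + 76/35

The best approximation g ∈ W is the orthogonal projection of f onto W. Writing g = a_0 + a_1 x + a_2 x^2, the coefficients solve the normal equations G · a = b where
  G_{ij} = <φ_i, φ_j> and b_i = <f, φ_i>, with φ_0 = 1, φ_1 = x, φ_2 = x^2.
G =
  [2, 0, 2/3]
  [0, 2/3, 0]
  [2/3, 0, 2/5],
b = (26/5, 8/15, 206/105).
Solving gives a_0 = 76/35, a_1 = 4/5, a_2 = 9/7, so
  g(x) = 9*x^2/7 + 4*x/5 + 76/35.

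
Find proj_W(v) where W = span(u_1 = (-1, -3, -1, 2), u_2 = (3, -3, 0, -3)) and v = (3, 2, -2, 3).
proj_W(v) = (-3/5, 13/15, 1/15, 8/15)

Set up U = [u_1 | ... | u_2] ∈ R^(4×2). The projector onto W = col(U) is P = U (U^T U)^(-1) U^T.
Compute U^T U =
  [15, 0]
  [0, 27],
and U^T v = (-1, -6).
Solve U^T U · c = U^T v for the coefficients: c = (-1/15, -2/9). The projection is proj_W(v) = U c.
Check: (v - proj_W(v)) · u_1 = 0  (should be 0).
Check: (v - proj_W(v)) · u_2 = 0  (should be 0).
Result: proj_W(v) = (-3/5, 13/15, 1/15, 8/15).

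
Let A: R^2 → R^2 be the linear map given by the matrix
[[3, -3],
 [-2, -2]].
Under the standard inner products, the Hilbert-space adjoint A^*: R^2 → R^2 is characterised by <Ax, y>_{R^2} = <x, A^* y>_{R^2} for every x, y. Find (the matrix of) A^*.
A^* = A^T =
[[3, -2],
 [-3, -2]]

For real matrices with standard dot products, the defining identity <Ax, y> = <x, A^* y> gives (Ax)^T y = x^T (A^*) y, i.e. x^T A^T y = x^T (A^*) y. Since this holds for all x, y, we must have A^* = A^T. Therefore
A^* =
[[3, -2],
 [-3, -2]].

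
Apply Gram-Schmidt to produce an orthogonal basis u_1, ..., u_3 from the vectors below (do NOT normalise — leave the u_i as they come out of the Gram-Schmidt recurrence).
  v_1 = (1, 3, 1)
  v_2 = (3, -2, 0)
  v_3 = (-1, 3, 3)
Orthogonal basis:
  u_1 = (1, 3, 1)
  u_2 = (36/11, -13/11, 3/11)
  u_3 = (-26/67, -39/67, 143/67)

Apply the Gram-Schmidt recurrence
  u_1 = v_1
  u_i = v_i − Σ_{j<i} ((v_i · u_j) / (u_j · u_j)) · u_j.

Step by step this gives:
  u_1 = (1, 3, 1)
  u_2 = (36/11, -13/11, 3/11)
  u_3 = (-26/67, -39/67, 143/67)

Orthogonality check:
  u_2 · u_1 = 0 (should be 0)
  u_3 · u_1 = 0 (should be 0)
  u_3 · u_2 = 0 (should be 0)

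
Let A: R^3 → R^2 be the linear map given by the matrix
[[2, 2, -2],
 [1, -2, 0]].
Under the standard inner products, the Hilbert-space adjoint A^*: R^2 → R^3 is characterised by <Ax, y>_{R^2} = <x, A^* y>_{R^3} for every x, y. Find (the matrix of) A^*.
A^* = A^T =
[[2, 1],
 [2, -2],
 [-2, 0]]

For real matrices with standard dot products, the defining identity <Ax, y> = <x, A^* y> gives (Ax)^T y = x^T (A^*) y, i.e. x^T A^T y = x^T (A^*) y. Since this holds for all x, y, we must have A^* = A^T. Therefore
A^* =
[[2, 1],
 [2, -2],
 [-2, 0]].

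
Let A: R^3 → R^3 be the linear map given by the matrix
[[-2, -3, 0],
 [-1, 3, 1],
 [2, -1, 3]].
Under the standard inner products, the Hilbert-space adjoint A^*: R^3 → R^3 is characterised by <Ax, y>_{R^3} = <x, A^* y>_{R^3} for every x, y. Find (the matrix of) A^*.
A^* = A^T =
[[-2, -1, 2],
 [-3, 3, -1],
 [0, 1, 3]]

For real matrices with standard dot products, the defining identity <Ax, y> = <x, A^* y> gives (Ax)^T y = x^T (A^*) y, i.e. x^T A^T y = x^T (A^*) y. Since this holds for all x, y, we must have A^* = A^T. Therefore
A^* =
[[-2, -1, 2],
 [-3, 3, -1],
 [0, 1, 3]].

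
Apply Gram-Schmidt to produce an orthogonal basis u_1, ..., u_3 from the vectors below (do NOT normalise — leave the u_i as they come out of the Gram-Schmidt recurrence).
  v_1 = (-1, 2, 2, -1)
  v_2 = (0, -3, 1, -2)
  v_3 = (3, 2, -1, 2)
Orthogonal basis:
  u_1 = (-1, 2, 2, -1)
  u_2 = (-1/5, -13/5, 7/5, -11/5)
  u_3 = (43/17, 13/34, 27/34, -3/17)

Apply the Gram-Schmidt recurrence
  u_1 = v_1
  u_i = v_i − Σ_{j<i} ((v_i · u_j) / (u_j · u_j)) · u_j.

Step by step this gives:
  u_1 = (-1, 2, 2, -1)
  u_2 = (-1/5, -13/5, 7/5, -11/5)
  u_3 = (43/17, 13/34, 27/34, -3/17)

Orthogonality check:
  u_2 · u_1 = 0 (should be 0)
  u_3 · u_1 = 0 (should be 0)
  u_3 · u_2 = 0 (should be 0)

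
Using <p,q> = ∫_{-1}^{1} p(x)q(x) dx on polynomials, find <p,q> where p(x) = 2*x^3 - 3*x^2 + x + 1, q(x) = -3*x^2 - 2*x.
<p,q> = -4/3

Expand the product: p(x)·q(x) = -6*x^5 + 5*x^4 + 3*x^3 - 5*x^2 - 2*x.
∫_{-1}^{1} of each monomial x^k gives [2/(k+1) if k even, 0 if k odd]. Integrating term-by-term (or equivalently evaluating the antiderivative F(x) = -x^6 + x^5 + 3*x^4/4 - 5*x^3/3 - x^2 at the endpoints):
  F(1) − F(−1) = -23/12 − (-7/12) = -4/3.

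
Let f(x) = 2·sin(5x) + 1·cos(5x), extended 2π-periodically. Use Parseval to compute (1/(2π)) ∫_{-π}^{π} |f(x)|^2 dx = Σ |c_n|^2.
Σ |c_n|^2 = 5/2

Expand |f|^2 and use orthogonality of {sin(nx), cos(mx)} on [-π, π]:
  ∫_{-π}^{π} sin(nx)^2 dx = π, ∫ cos(mx)^2 dx = π, and cross terms integrate to 0.
So ∫_{-π}^{π} f(x)^2 dx = 2^2 · π + 1^2 · π = (4 + 1)π.
Divide by 2π: (4 + 1)/2 = 5/2.
By Parseval, this equals Σ |c_n|^2.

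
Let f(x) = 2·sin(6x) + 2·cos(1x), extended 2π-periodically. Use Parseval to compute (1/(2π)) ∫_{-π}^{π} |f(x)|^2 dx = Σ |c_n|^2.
Σ |c_n|^2 = 4

Expand |f|^2 and use orthogonality of {sin(nx), cos(mx)} on [-π, π]:
  ∫_{-π}^{π} sin(nx)^2 dx = π, ∫ cos(mx)^2 dx = π, and cross terms integrate to 0.
So ∫_{-π}^{π} f(x)^2 dx = 2^2 · π + 2^2 · π = (4 + 4)π.
Divide by 2π: (4 + 4)/2 = 4.
By Parseval, this equals Σ |c_n|^2.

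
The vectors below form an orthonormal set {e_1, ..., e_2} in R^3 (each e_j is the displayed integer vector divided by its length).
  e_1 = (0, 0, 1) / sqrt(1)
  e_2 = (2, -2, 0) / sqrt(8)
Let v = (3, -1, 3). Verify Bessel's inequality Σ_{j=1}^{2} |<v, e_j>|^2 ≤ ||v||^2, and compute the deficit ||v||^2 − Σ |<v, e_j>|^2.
Σ |<v, e_j>|^2 = 17; ||v||^2 = 19; deficit = 2

Write each e_j = u_j / sqrt(<u_j, u_j>) where u_j is the displayed integer vector. Then <v, e_j> = <v, u_j> / sqrt(<u_j, u_j>), so |<v, e_j>|^2 = <v, u_j>^2 / <u_j, u_j>.
Coefficients: <v, e_1> = 3/sqrt(1), <v, e_2> = 8/sqrt(8).
Square and sum: Σ |<v, e_j>|^2 = 17.
Compute ||v||^2 = v·v = 19.
Deficit = 19 − 17 = 2 ≥ 0, confirming Bessel's inequality. (The deficit equals ||v − Σ <v,e_j> e_j||^2, the squared distance from v to span{e_j}.)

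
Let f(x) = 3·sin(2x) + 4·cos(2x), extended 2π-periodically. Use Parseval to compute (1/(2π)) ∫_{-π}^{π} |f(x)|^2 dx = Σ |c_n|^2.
Σ |c_n|^2 = 25/2

Expand |f|^2 and use orthogonality of {sin(nx), cos(mx)} on [-π, π]:
  ∫_{-π}^{π} sin(nx)^2 dx = π, ∫ cos(mx)^2 dx = π, and cross terms integrate to 0.
So ∫_{-π}^{π} f(x)^2 dx = 3^2 · π + 4^2 · π = (9 + 16)π.
Divide by 2π: (9 + 16)/2 = 25/2.
By Parseval, this equals Σ |c_n|^2.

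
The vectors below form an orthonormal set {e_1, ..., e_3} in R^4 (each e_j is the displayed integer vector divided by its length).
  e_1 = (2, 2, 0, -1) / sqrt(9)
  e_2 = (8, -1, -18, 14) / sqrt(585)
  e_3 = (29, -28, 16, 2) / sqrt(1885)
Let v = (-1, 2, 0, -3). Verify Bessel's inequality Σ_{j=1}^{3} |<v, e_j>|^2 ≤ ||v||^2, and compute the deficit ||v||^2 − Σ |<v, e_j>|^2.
Σ |<v, e_j>|^2 = 342/29; ||v||^2 = 14; deficit = 64/29

Write each e_j = u_j / sqrt(<u_j, u_j>) where u_j is the displayed integer vector. Then <v, e_j> = <v, u_j> / sqrt(<u_j, u_j>), so |<v, e_j>|^2 = <v, u_j>^2 / <u_j, u_j>.
Coefficients: <v, e_1> = 5/sqrt(9), <v, e_2> = -52/sqrt(585), <v, e_3> = -91/sqrt(1885).
Square and sum: Σ |<v, e_j>|^2 = 342/29.
Compute ||v||^2 = v·v = 14.
Deficit = 14 − 342/29 = 64/29 ≥ 0, confirming Bessel's inequality. (The deficit equals ||v − Σ <v,e_j> e_j||^2, the squared distance from v to span{e_j}.)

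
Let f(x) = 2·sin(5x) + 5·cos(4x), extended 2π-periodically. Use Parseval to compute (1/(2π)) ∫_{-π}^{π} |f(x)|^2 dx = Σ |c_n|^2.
Σ |c_n|^2 = 29/2

Expand |f|^2 and use orthogonality of {sin(nx), cos(mx)} on [-π, π]:
  ∫_{-π}^{π} sin(nx)^2 dx = π, ∫ cos(mx)^2 dx = π, and cross terms integrate to 0.
So ∫_{-π}^{π} f(x)^2 dx = 2^2 · π + 5^2 · π = (4 + 25)π.
Divide by 2π: (4 + 25)/2 = 29/2.
By Parseval, this equals Σ |c_n|^2.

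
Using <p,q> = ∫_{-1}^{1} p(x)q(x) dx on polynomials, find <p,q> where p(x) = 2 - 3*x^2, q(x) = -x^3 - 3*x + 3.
<p,q> = 6

Expand the product: p(x)·q(x) = 3*x^5 + 7*x^3 - 9*x^2 - 6*x + 6.
∫_{-1}^{1} of each monomial x^k gives [2/(k+1) if k even, 0 if k odd]. Integrating term-by-term (or equivalently evaluating the antiderivative F(x) = x^6/2 + 7*x^4/4 - 3*x^3 - 3*x^2 + 6*x at the endpoints):
  F(1) − F(−1) = 9/4 − (-15/4) = 6.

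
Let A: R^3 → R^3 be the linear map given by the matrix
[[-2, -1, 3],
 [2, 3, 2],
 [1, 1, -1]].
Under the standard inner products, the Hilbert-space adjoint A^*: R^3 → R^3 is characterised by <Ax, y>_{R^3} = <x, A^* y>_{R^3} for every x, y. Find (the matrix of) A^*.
A^* = A^T =
[[-2, 2, 1],
 [-1, 3, 1],
 [3, 2, -1]]

For real matrices with standard dot products, the defining identity <Ax, y> = <x, A^* y> gives (Ax)^T y = x^T (A^*) y, i.e. x^T A^T y = x^T (A^*) y. Since this holds for all x, y, we must have A^* = A^T. Therefore
A^* =
[[-2, 2, 1],
 [-1, 3, 1],
 [3, 2, -1]].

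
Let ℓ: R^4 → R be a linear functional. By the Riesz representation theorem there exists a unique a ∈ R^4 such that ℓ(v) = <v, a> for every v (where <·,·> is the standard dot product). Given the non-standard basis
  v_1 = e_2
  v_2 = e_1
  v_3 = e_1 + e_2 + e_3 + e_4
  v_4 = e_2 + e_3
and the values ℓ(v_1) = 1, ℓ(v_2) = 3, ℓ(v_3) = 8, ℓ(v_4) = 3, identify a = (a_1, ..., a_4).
a = (3, 1, 2, 2)

Write a = (a_1, ..., a_4) in the standard basis. For each basis vector v_i, ℓ(v_i) = <v_i, a> is a linear equation in the a_j's. Collect the n equations into a matrix system V a = ℓ, where row i of V is v_i (expressed in the standard basis). Since V is invertible (lower-triangular with 1s on the diagonal, up to permutation), solve by back-substitution:
  V =
[[0, 1, 0, 0],
 [1, 0, 0, 0],
 [1, 1, 1, 1],
 [0, 1, 1, 0]]
  V a = (1, 3, 8, 3)
Solving gives a = (3, 1, 2, 2).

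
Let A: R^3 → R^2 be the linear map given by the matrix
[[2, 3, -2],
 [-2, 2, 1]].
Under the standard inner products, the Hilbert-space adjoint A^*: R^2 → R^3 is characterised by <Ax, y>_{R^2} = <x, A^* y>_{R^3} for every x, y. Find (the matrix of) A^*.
A^* = A^T =
[[2, -2],
 [3, 2],
 [-2, 1]]

For real matrices with standard dot products, the defining identity <Ax, y> = <x, A^* y> gives (Ax)^T y = x^T (A^*) y, i.e. x^T A^T y = x^T (A^*) y. Since this holds for all x, y, we must have A^* = A^T. Therefore
A^* =
[[2, -2],
 [3, 2],
 [-2, 1]].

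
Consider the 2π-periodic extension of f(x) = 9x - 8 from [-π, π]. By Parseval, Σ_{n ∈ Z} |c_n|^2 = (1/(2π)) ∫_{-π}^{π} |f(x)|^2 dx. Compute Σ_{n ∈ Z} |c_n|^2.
Σ |c_n|^2 = 27π^2 + 64

Expand and integrate term by term over [-π, π]:
  ∫ (9x)^2 dx = 81·(2π^3/3); ∫ 2·9·(-8)·x dx = 0 (odd integrand); ∫ (-8)^2 dx = 64·2π.
So (1/(2π)) ∫_{-π}^{π} (9x - 8)^2 dx = 81π^2/3 + 64 = 27π^2 + 64.
Parseval ⇒ Σ |c_n|^2 = 27π^2 + 64.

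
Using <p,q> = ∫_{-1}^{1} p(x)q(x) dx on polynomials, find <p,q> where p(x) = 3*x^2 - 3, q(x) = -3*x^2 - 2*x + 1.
<p,q> = -8/5

Expand the product: p(x)·q(x) = -9*x^4 - 6*x^3 + 12*x^2 + 6*x - 3.
∫_{-1}^{1} of each monomial x^k gives [2/(k+1) if k even, 0 if k odd]. Integrating term-by-term (or equivalently evaluating the antiderivative F(x) = -9*x^5/5 - 3*x^4/2 + 4*x^3 + 3*x^2 - 3*x at the endpoints):
  F(1) − F(−1) = 7/10 − (23/10) = -8/5.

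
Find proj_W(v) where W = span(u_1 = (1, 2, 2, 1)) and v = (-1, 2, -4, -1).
proj_W(v) = (-3/5, -6/5, -6/5, -3/5)

Set up U = [u_1 | ... | u_1] ∈ R^(4×1). The projector onto W = col(U) is P = U (U^T U)^(-1) U^T.
Compute U^T U =
  [10],
and U^T v = (-6).
Solve U^T U · c = U^T v for the coefficients: c = (-3/5). The projection is proj_W(v) = U c.
Check: (v - proj_W(v)) · u_1 = 0  (should be 0).
Result: proj_W(v) = (-3/5, -6/5, -6/5, -3/5).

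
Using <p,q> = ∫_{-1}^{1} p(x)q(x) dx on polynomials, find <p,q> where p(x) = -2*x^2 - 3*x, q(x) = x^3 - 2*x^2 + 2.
<p,q> = -34/15

Expand the product: p(x)·q(x) = -2*x^5 + x^4 + 6*x^3 - 4*x^2 - 6*x.
∫_{-1}^{1} of each monomial x^k gives [2/(k+1) if k even, 0 if k odd]. Integrating term-by-term (or equivalently evaluating the antiderivative F(x) = -x^6/3 + x^5/5 + 3*x^4/2 - 4*x^3/3 - 3*x^2 at the endpoints):
  F(1) − F(−1) = -89/30 − (-7/10) = -34/15.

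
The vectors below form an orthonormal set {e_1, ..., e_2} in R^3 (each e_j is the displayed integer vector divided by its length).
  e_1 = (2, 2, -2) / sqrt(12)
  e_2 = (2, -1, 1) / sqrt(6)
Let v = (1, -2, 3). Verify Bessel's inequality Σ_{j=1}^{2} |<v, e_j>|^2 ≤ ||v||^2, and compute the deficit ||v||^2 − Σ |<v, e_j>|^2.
Σ |<v, e_j>|^2 = 27/2; ||v||^2 = 14; deficit = 1/2

Write each e_j = u_j / sqrt(<u_j, u_j>) where u_j is the displayed integer vector. Then <v, e_j> = <v, u_j> / sqrt(<u_j, u_j>), so |<v, e_j>|^2 = <v, u_j>^2 / <u_j, u_j>.
Coefficients: <v, e_1> = -8/sqrt(12), <v, e_2> = 7/sqrt(6).
Square and sum: Σ |<v, e_j>|^2 = 27/2.
Compute ||v||^2 = v·v = 14.
Deficit = 14 − 27/2 = 1/2 ≥ 0, confirming Bessel's inequality. (The deficit equals ||v − Σ <v,e_j> e_j||^2, the squared distance from v to span{e_j}.)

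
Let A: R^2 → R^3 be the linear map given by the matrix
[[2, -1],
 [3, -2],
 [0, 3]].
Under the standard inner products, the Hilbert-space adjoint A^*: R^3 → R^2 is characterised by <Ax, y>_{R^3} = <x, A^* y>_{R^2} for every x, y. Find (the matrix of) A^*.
A^* = A^T =
[[2, 3, 0],
 [-1, -2, 3]]

For real matrices with standard dot products, the defining identity <Ax, y> = <x, A^* y> gives (Ax)^T y = x^T (A^*) y, i.e. x^T A^T y = x^T (A^*) y. Since this holds for all x, y, we must have A^* = A^T. Therefore
A^* =
[[2, 3, 0],
 [-1, -2, 3]].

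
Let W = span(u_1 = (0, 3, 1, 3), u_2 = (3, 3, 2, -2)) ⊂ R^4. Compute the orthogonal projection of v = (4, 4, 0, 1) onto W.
proj_W(v) = (147/67, 267/67, 138/67, 22/67)

Set up U = [u_1 | ... | u_2] ∈ R^(4×2). The projector onto W = col(U) is P = U (U^T U)^(-1) U^T.
Compute U^T U =
  [19, 5]
  [5, 26],
and U^T v = (15, 22).
Solve U^T U · c = U^T v for the coefficients: c = (40/67, 49/67). The projection is proj_W(v) = U c.
Check: (v - proj_W(v)) · u_1 = 0  (should be 0).
Check: (v - proj_W(v)) · u_2 = 0  (should be 0).
Result: proj_W(v) = (147/67, 267/67, 138/67, 22/67).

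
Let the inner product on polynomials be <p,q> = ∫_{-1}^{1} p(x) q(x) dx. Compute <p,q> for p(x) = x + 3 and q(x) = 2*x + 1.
<p,q> = 22/3

Expand the product: p(x)·q(x) = 2*x^2 + 7*x + 3.
∫_{-1}^{1} of each monomial x^k gives [2/(k+1) if k even, 0 if k odd]. Integrating term-by-term (or equivalently evaluating the antiderivative F(x) = 2*x^3/3 + 7*x^2/2 + 3*x at the endpoints):
  F(1) − F(−1) = 43/6 − (-1/6) = 22/3.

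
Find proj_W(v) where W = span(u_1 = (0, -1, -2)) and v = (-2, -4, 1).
proj_W(v) = (0, -2/5, -4/5)

Set up U = [u_1 | ... | u_1] ∈ R^(3×1). The projector onto W = col(U) is P = U (U^T U)^(-1) U^T.
Compute U^T U =
  [5],
and U^T v = (2).
Solve U^T U · c = U^T v for the coefficients: c = (2/5). The projection is proj_W(v) = U c.
Check: (v - proj_W(v)) · u_1 = 0  (should be 0).
Result: proj_W(v) = (0, -2/5, -4/5).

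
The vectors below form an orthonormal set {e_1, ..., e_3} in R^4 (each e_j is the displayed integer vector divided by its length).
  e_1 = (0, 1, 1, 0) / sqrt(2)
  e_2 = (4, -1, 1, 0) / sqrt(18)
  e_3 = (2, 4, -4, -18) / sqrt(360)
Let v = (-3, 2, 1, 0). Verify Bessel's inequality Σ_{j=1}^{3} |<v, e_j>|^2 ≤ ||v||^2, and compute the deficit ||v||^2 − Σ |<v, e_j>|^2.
Σ |<v, e_j>|^2 = 139/10; ||v||^2 = 14; deficit = 1/10

Write each e_j = u_j / sqrt(<u_j, u_j>) where u_j is the displayed integer vector. Then <v, e_j> = <v, u_j> / sqrt(<u_j, u_j>), so |<v, e_j>|^2 = <v, u_j>^2 / <u_j, u_j>.
Coefficients: <v, e_1> = 3/sqrt(2), <v, e_2> = -13/sqrt(18), <v, e_3> = -2/sqrt(360).
Square and sum: Σ |<v, e_j>|^2 = 139/10.
Compute ||v||^2 = v·v = 14.
Deficit = 14 − 139/10 = 1/10 ≥ 0, confirming Bessel's inequality. (The deficit equals ||v − Σ <v,e_j> e_j||^2, the squared distance from v to span{e_j}.)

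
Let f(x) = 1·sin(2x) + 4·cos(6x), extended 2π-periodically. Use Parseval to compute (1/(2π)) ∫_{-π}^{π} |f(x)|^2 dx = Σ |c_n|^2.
Σ |c_n|^2 = 17/2

Expand |f|^2 and use orthogonality of {sin(nx), cos(mx)} on [-π, π]:
  ∫_{-π}^{π} sin(nx)^2 dx = π, ∫ cos(mx)^2 dx = π, and cross terms integrate to 0.
So ∫_{-π}^{π} f(x)^2 dx = 1^2 · π + 4^2 · π = (1 + 16)π.
Divide by 2π: (1 + 16)/2 = 17/2.
By Parseval, this equals Σ |c_n|^2.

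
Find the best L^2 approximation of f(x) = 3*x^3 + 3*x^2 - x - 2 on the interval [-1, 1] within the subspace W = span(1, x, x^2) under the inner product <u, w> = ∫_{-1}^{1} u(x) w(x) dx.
g(x) = 3*x^2 + 4*x/5 - 2

The best approximation g ∈ W is the orthogonal projection of f onto W. Writing g = a_0 + a_1 x + a_2 x^2, the coefficients solve the normal equations G · a = b where
  G_{ij} = <φ_i, φ_j> and b_i = <f, φ_i>, with φ_0 = 1, φ_1 = x, φ_2 = x^2.
G =
  [2, 0, 2/3]
  [0, 2/3, 0]
  [2/3, 0, 2/5],
b = (-2, 8/15, -2/15).
Solving gives a_0 = -2, a_1 = 4/5, a_2 = 3, so
  g(x) = 3*x^2 + 4*x/5 - 2.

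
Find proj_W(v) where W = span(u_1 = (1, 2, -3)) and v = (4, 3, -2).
proj_W(v) = (8/7, 16/7, -24/7)

Set up U = [u_1 | ... | u_1] ∈ R^(3×1). The projector onto W = col(U) is P = U (U^T U)^(-1) U^T.
Compute U^T U =
  [14],
and U^T v = (16).
Solve U^T U · c = U^T v for the coefficients: c = (8/7). The projection is proj_W(v) = U c.
Check: (v - proj_W(v)) · u_1 = 0  (should be 0).
Result: proj_W(v) = (8/7, 16/7, -24/7).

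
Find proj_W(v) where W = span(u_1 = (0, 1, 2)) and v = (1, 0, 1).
proj_W(v) = (0, 2/5, 4/5)

Set up U = [u_1 | ... | u_1] ∈ R^(3×1). The projector onto W = col(U) is P = U (U^T U)^(-1) U^T.
Compute U^T U =
  [5],
and U^T v = (2).
Solve U^T U · c = U^T v for the coefficients: c = (2/5). The projection is proj_W(v) = U c.
Check: (v - proj_W(v)) · u_1 = 0  (should be 0).
Result: proj_W(v) = (0, 2/5, 4/5).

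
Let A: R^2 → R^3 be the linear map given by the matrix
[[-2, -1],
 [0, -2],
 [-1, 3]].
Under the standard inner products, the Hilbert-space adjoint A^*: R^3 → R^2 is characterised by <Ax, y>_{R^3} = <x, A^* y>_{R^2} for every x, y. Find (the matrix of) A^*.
A^* = A^T =
[[-2, 0, -1],
 [-1, -2, 3]]

For real matrices with standard dot products, the defining identity <Ax, y> = <x, A^* y> gives (Ax)^T y = x^T (A^*) y, i.e. x^T A^T y = x^T (A^*) y. Since this holds for all x, y, we must have A^* = A^T. Therefore
A^* =
[[-2, 0, -1],
 [-1, -2, 3]].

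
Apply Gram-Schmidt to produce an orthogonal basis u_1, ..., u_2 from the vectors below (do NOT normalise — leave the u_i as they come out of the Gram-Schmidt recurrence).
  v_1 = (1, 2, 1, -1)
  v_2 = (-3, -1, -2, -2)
Orthogonal basis:
  u_1 = (1, 2, 1, -1)
  u_2 = (-16/7, 3/7, -9/7, -19/7)

Apply the Gram-Schmidt recurrence
  u_1 = v_1
  u_i = v_i − Σ_{j<i} ((v_i · u_j) / (u_j · u_j)) · u_j.

Step by step this gives:
  u_1 = (1, 2, 1, -1)
  u_2 = (-16/7, 3/7, -9/7, -19/7)

Orthogonality check:
  u_2 · u_1 = 0 (should be 0)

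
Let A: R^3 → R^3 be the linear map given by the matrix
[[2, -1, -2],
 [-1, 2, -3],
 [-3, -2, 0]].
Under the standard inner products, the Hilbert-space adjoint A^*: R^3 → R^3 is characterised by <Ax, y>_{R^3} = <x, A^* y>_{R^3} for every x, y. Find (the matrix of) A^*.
A^* = A^T =
[[2, -1, -3],
 [-1, 2, -2],
 [-2, -3, 0]]

For real matrices with standard dot products, the defining identity <Ax, y> = <x, A^* y> gives (Ax)^T y = x^T (A^*) y, i.e. x^T A^T y = x^T (A^*) y. Since this holds for all x, y, we must have A^* = A^T. Therefore
A^* =
[[2, -1, -3],
 [-1, 2, -2],
 [-2, -3, 0]].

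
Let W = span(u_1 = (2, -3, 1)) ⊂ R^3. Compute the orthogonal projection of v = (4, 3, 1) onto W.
proj_W(v) = (0, 0, 0)

Set up U = [u_1 | ... | u_1] ∈ R^(3×1). The projector onto W = col(U) is P = U (U^T U)^(-1) U^T.
Compute U^T U =
  [14],
and U^T v = (0).
Solve U^T U · c = U^T v for the coefficients: c = (0). The projection is proj_W(v) = U c.
Check: (v - proj_W(v)) · u_1 = 0  (should be 0).
Result: proj_W(v) = (0, 0, 0).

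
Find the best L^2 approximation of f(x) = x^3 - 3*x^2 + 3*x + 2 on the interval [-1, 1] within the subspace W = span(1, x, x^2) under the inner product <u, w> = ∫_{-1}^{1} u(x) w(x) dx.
g(x) = -3*x^2 + 18*x/5 + 2

The best approximation g ∈ W is the orthogonal projection of f onto W. Writing g = a_0 + a_1 x + a_2 x^2, the coefficients solve the normal equations G · a = b where
  G_{ij} = <φ_i, φ_j> and b_i = <f, φ_i>, with φ_0 = 1, φ_1 = x, φ_2 = x^2.
G =
  [2, 0, 2/3]
  [0, 2/3, 0]
  [2/3, 0, 2/5],
b = (2, 12/5, 2/15).
Solving gives a_0 = 2, a_1 = 18/5, a_2 = -3, so
  g(x) = -3*x^2 + 18*x/5 + 2.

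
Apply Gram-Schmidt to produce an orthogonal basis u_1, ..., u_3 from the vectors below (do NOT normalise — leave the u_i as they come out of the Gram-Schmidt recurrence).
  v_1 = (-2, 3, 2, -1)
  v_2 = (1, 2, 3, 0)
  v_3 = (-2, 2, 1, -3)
Orthogonal basis:
  u_1 = (-2, 3, 2, -1)
  u_2 = (19/9, 1/3, 17/9, 5/9)
  u_3 = (1/2, -7/19, 3/38, -37/19)

Apply the Gram-Schmidt recurrence
  u_1 = v_1
  u_i = v_i − Σ_{j<i} ((v_i · u_j) / (u_j · u_j)) · u_j.

Step by step this gives:
  u_1 = (-2, 3, 2, -1)
  u_2 = (19/9, 1/3, 17/9, 5/9)
  u_3 = (1/2, -7/19, 3/38, -37/19)

Orthogonality check:
  u_2 · u_1 = 0 (should be 0)
  u_3 · u_1 = 0 (should be 0)
  u_3 · u_2 = 0 (should be 0)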